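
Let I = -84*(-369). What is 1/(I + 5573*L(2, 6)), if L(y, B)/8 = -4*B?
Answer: -1/1039020 ≈ -9.6245e-7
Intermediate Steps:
L(y, B) = -32*B (L(y, B) = 8*(-4*B) = -32*B)
I = 30996
1/(I + 5573*L(2, 6)) = 1/(30996 + 5573*(-32*6)) = 1/(30996 + 5573*(-192)) = 1/(30996 - 1070016) = 1/(-1039020) = -1/1039020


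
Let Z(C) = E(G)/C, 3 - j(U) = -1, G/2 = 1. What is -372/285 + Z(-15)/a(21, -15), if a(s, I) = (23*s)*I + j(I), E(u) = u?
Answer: -2693614/2063685 ≈ -1.3052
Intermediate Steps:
G = 2 (G = 2*1 = 2)
j(U) = 4 (j(U) = 3 - 1*(-1) = 3 + 1 = 4)
Z(C) = 2/C
a(s, I) = 4 + 23*I*s (a(s, I) = (23*s)*I + 4 = 23*I*s + 4 = 4 + 23*I*s)
-372/285 + Z(-15)/a(21, -15) = -372/285 + (2/(-15))/(4 + 23*(-15)*21) = -372*1/285 + (2*(-1/15))/(4 - 7245) = -124/95 - 2/15/(-7241) = -124/95 - 2/15*(-1/7241) = -124/95 + 2/108615 = -2693614/2063685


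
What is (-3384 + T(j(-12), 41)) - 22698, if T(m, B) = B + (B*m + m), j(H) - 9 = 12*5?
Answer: -23143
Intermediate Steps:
j(H) = 69 (j(H) = 9 + 12*5 = 9 + 60 = 69)
T(m, B) = B + m + B*m (T(m, B) = B + (m + B*m) = B + m + B*m)
(-3384 + T(j(-12), 41)) - 22698 = (-3384 + (41 + 69 + 41*69)) - 22698 = (-3384 + (41 + 69 + 2829)) - 22698 = (-3384 + 2939) - 22698 = -445 - 22698 = -23143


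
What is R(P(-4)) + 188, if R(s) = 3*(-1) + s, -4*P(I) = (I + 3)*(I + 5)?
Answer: 741/4 ≈ 185.25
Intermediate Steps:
P(I) = -(3 + I)*(5 + I)/4 (P(I) = -(I + 3)*(I + 5)/4 = -(3 + I)*(5 + I)/4)
R(s) = -3 + s
R(P(-4)) + 188 = (-3 + (-15/4 - 2*(-4) - 1/4*(-4)**2)) + 188 = (-3 + (-15/4 + 8 - 1/4*16)) + 188 = (-3 + (-15/4 + 8 - 4)) + 188 = (-3 + 1/4) + 188 = -11/4 + 188 = 741/4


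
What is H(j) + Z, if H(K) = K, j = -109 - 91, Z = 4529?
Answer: 4329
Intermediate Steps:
j = -200
H(j) + Z = -200 + 4529 = 4329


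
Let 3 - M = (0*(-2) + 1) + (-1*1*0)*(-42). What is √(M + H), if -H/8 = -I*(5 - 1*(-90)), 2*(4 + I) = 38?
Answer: √11402 ≈ 106.78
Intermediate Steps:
I = 15 (I = -4 + (½)*38 = -4 + 19 = 15)
H = 11400 (H = -(-8)*15*(5 - 1*(-90)) = -(-8)*15*(5 + 90) = -(-8)*15*95 = -(-8)*1425 = -8*(-1425) = 11400)
M = 2 (M = 3 - ((0*(-2) + 1) + (-1*1*0)*(-42)) = 3 - ((0 + 1) - 1*0*(-42)) = 3 - (1 + 0*(-42)) = 3 - (1 + 0) = 3 - 1*1 = 3 - 1 = 2)
√(M + H) = √(2 + 11400) = √11402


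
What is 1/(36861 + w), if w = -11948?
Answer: 1/24913 ≈ 4.0140e-5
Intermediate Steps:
1/(36861 + w) = 1/(36861 - 11948) = 1/24913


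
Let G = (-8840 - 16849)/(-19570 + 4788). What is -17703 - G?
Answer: -261711435/14782 ≈ -17705.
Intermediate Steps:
G = 25689/14782 (G = -25689/(-14782) = -25689*(-1/14782) = 25689/14782 ≈ 1.7379)
-17703 - G = -17703 - 1*25689/14782 = -17703 - 25689/14782 = -261711435/14782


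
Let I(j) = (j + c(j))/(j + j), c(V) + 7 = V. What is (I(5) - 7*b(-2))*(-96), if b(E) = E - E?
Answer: -144/5 ≈ -28.800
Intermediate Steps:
c(V) = -7 + V
b(E) = 0
I(j) = (-7 + 2*j)/(2*j) (I(j) = (j + (-7 + j))/(j + j) = (-7 + 2*j)/((2*j)) = (-7 + 2*j)*(1/(2*j)) = (-7 + 2*j)/(2*j))
(I(5) - 7*b(-2))*(-96) = ((-7/2 + 5)/5 - 7*0)*(-96) = ((⅕)*(3/2) + 0)*(-96) = (3/10 + 0)*(-96) = (3/10)*(-96) = -144/5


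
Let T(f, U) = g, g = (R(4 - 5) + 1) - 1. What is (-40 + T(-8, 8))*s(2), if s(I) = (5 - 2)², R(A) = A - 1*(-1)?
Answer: -360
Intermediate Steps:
R(A) = 1 + A (R(A) = A + 1 = 1 + A)
g = 0 (g = ((1 + (4 - 5)) + 1) - 1 = ((1 - 1) + 1) - 1 = (0 + 1) - 1 = 1 - 1 = 0)
s(I) = 9 (s(I) = 3² = 9)
T(f, U) = 0
(-40 + T(-8, 8))*s(2) = (-40 + 0)*9 = -40*9 = -360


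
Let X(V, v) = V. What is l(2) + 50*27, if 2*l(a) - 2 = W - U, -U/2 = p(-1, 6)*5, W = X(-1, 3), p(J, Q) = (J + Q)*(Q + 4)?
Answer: 3201/2 ≈ 1600.5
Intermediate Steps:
p(J, Q) = (4 + Q)*(J + Q) (p(J, Q) = (J + Q)*(4 + Q) = (4 + Q)*(J + Q))
W = -1
U = -500 (U = -2*(6² + 4*(-1) + 4*6 - 1*6)*5 = -2*(36 - 4 + 24 - 6)*5 = -100*5 = -2*250 = -500)
l(a) = 501/2 (l(a) = 1 + (-1 - 1*(-500))/2 = 1 + (-1 + 500)/2 = 1 + (½)*499 = 1 + 499/2 = 501/2)
l(2) + 50*27 = 501/2 + 50*27 = 501/2 + 1350 = 3201/2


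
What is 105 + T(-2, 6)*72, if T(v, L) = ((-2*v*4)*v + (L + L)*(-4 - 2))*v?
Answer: 15081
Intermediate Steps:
T(v, L) = v*(-12*L - 8*v²) (T(v, L) = ((-8*v)*v + (2*L)*(-6))*v = (-8*v² - 12*L)*v = (-12*L - 8*v²)*v = v*(-12*L - 8*v²))
105 + T(-2, 6)*72 = 105 + (-8*(-2)³ - 12*6*(-2))*72 = 105 + (-8*(-8) + 144)*72 = 105 + (64 + 144)*72 = 105 + 208*72 = 105 + 14976 = 15081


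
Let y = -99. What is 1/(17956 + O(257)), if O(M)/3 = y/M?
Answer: 257/4614395 ≈ 5.5695e-5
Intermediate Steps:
O(M) = -297/M (O(M) = 3*(-99/M) = -297/M)
1/(17956 + O(257)) = 1/(17956 - 297/257) = 1/(4614395/257) = 257/4614395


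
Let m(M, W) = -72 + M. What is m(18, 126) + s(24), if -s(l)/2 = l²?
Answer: -1206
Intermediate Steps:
s(l) = -2*l²
m(18, 126) + s(24) = (-72 + 18) - 2*24² = -54 - 2*576 = -54 - 1152 = -1206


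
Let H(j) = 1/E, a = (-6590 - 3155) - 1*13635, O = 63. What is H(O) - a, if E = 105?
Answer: 2454901/105 ≈ 23380.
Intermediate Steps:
a = -23380 (a = -9745 - 13635 = -23380)
H(j) = 1/105
H(O) - a = 1/105 - 1*(-23380) = 1/105 + 23380 = 2454901/105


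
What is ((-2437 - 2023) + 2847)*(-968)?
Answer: 1561384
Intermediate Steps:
((-2437 - 2023) + 2847)*(-968) = (-4460 + 2847)*(-968) = -1613*(-968) = 1561384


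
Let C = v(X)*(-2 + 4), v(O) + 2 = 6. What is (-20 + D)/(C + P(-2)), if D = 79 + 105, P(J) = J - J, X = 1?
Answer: 41/2 ≈ 20.500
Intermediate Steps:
v(O) = 4 (v(O) = -2 + 6 = 4)
P(J) = 0
C = 8 (C = 4*(-2 + 4) = 4*2 = 8)
D = 184
(-20 + D)/(C + P(-2)) = (-20 + 184)/(8 + 0) = 164/8 = 164*(1/8) = 41/2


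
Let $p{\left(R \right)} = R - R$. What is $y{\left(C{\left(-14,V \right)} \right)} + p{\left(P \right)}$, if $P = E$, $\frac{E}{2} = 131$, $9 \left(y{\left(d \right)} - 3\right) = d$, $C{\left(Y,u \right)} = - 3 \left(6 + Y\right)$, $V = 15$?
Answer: $\frac{17}{3} \approx 5.6667$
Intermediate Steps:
$C{\left(Y,u \right)} = -18 - 3 Y$
$y{\left(d \right)} = 3 + \frac{d}{9}$
$E = 262$ ($E = 2 \cdot 131 = 262$)
$P = 262$
$p{\left(R \right)} = 0$
$y{\left(C{\left(-14,V \right)} \right)} + p{\left(P \right)} = \left(3 + \frac{-18 - -42}{9}\right) + 0 = \left(3 + \frac{-18 + 42}{9}\right) + 0 = \left(3 + \frac{1}{9} \cdot 24\right) + 0 = \left(3 + \frac{8}{3}\right) + 0 = \frac{17}{3} + 0 = \frac{17}{3}$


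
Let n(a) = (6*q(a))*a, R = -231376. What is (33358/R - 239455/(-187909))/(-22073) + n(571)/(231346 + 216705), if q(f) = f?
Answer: 938675822267287048257/214993192496441219416 ≈ 4.3661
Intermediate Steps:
n(a) = 6*a**2 (n(a) = (6*a)*a = 6*a**2)
(33358/R - 239455/(-187909))/(-22073) + n(571)/(231346 + 216705) = (33358/(-231376) - 239455/(-187909))/(-22073) + (6*571**2)/(231346 + 216705) = (33358*(-1/231376) - 239455*(-1/187909))*(-1/22073) + (6*326041)/448051 = (-16679/115688 + 239455/187909)*(-1/22073) + 1956246*(1/448051) = (24567935829/21738816392)*(-1/22073) + 1956246/448051 = -24567935829/479840894220616 + 1956246/448051 = 938675822267287048257/214993192496441219416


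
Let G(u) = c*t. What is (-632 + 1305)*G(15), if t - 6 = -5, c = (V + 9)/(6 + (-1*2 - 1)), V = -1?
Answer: 5384/3 ≈ 1794.7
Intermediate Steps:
c = 8/3 (c = (-1 + 9)/(6 + (-1*2 - 1)) = 8/(6 + (-2 - 1)) = 8/(6 - 3) = 8/3 ≈ 2.6667)
t = 1 (t = 6 - 5 = 1)
G(u) = 8/3 (G(u) = (8/3)*1 = 8/3)
(-632 + 1305)*G(15) = (-632 + 1305)*(8/3) = 673*(8/3) = 5384/3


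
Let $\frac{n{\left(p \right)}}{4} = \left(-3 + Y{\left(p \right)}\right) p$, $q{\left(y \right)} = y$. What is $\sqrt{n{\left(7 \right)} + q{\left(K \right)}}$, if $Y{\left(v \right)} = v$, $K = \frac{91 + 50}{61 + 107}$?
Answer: $\frac{\sqrt{88466}}{28} \approx 10.623$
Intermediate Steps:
$K = \frac{47}{56}$ ($K = \frac{141}{168} = 141 \cdot \frac{1}{168} = \frac{47}{56} \approx 0.83929$)
$n{\left(p \right)} = 4 p \left(-3 + p\right)$ ($n{\left(p \right)} = 4 \left(-3 + p\right) p = 4 p \left(-3 + p\right)$)
$\sqrt{n{\left(7 \right)} + q{\left(K \right)}} = \sqrt{4 \cdot 7 \left(-3 + 7\right) + \frac{47}{56}} = \sqrt{4 \cdot 7 \cdot 4 + \frac{47}{56}} = \sqrt{112 + \frac{47}{56}} = \sqrt{\frac{6319}{56}} = \frac{\sqrt{88466}}{28}$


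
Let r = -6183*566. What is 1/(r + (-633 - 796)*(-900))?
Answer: -1/2213478 ≈ -4.5178e-7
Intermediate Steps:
r = -3499578
1/(r + (-633 - 796)*(-900)) = 1/(-3499578 + (-633 - 796)*(-900)) = 1/(-3499578 - 1429*(-900)) = 1/(-3499578 + 1286100) = 1/(-2213478) = -1/2213478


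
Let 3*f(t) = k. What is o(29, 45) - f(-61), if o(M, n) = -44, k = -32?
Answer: -100/3 ≈ -33.333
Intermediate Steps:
f(t) = -32/3 (f(t) = (1/3)*(-32) = -32/3)
o(29, 45) - f(-61) = -44 - 1*(-32/3) = -44 + 32/3 = -100/3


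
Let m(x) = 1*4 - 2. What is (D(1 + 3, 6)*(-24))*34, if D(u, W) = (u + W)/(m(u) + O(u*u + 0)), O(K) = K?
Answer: -1360/3 ≈ -453.33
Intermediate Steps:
m(x) = 2 (m(x) = 4 - 2 = 2)
D(u, W) = (W + u)/(2 + u²) (D(u, W) = (u + W)/(2 + (u*u + 0)) = (W + u)/(2 + (u² + 0)) = (W + u)/(2 + u²))
(D(1 + 3, 6)*(-24))*34 = (((6 + (1 + 3))/(2 + (1 + 3)²))*(-24))*34 = (((6 + 4)/(2 + 4²))*(-24))*34 = ((10/(2 + 16))*(-24))*34 = ((10/18)*(-24))*34 = (((1/18)*10)*(-24))*34 = ((5/9)*(-24))*34 = -40/3*34 = -1360/3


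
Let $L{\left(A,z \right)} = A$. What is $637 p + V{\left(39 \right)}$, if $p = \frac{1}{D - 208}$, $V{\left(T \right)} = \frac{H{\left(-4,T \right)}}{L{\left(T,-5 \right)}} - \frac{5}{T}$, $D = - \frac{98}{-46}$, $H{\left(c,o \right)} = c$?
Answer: $- \frac{204668}{61555} \approx -3.325$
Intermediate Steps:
$D = \frac{49}{23}$ ($D = \left(-98\right) \left(- \frac{1}{46}\right) = \frac{49}{23} \approx 2.1304$)
$V{\left(T \right)} = - \frac{9}{T}$ ($V{\left(T \right)} = - \frac{4}{T} - \frac{5}{T} = - \frac{9}{T}$)
$p = - \frac{23}{4735}$ ($p = \frac{1}{\frac{49}{23} - 208} = \frac{1}{- \frac{4735}{23}} = - \frac{23}{4735} \approx -0.0048574$)
$637 p + V{\left(39 \right)} = 637 \left(- \frac{23}{4735}\right) - \frac{9}{39} = - \frac{14651}{4735} - \frac{3}{13} = - \frac{204668}{61555}$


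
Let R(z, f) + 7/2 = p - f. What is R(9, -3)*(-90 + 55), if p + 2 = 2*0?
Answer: 175/2 ≈ 87.500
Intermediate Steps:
p = -2 (p = -2 + 2*0 = -2 + 0 = -2)
R(z, f) = -11/2 - f (R(z, f) = -7/2 + (-2 - f) = -11/2 - f)
R(9, -3)*(-90 + 55) = (-11/2 - 1*(-3))*(-90 + 55) = (-11/2 + 3)*(-35) = -5/2*(-35) = 175/2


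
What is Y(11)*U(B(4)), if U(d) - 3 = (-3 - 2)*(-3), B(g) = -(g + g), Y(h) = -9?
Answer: -162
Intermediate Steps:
B(g) = -2*g
U(d) = 18 (U(d) = 3 + (-3 - 2)*(-3) = 3 - 5*(-3) = 3 + 15 = 18)
Y(11)*U(B(4)) = -9*18 = -162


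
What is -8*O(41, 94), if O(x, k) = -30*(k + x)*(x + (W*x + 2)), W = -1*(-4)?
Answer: 6706800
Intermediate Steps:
W = 4
O(x, k) = -30*(2 + 5*x)*(k + x) (O(x, k) = -30*(k + x)*(x + (4*x + 2)) = -30*(k + x)*(x + (2 + 4*x)) = -30*(k + x)*(2 + 5*x) = -30*(2 + 5*x)*(k + x))
-8*O(41, 94) = -8*(-150*41² - 60*94 - 60*41 - 150*94*41) = -8*(-150*1681 - 5640 - 2460 - 578100) = -8*(-252150 - 5640 - 2460 - 578100) = -8*(-838350) = 6706800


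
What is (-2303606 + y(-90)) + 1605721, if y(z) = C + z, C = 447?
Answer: -697528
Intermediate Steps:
y(z) = 447 + z
(-2303606 + y(-90)) + 1605721 = (-2303606 + (447 - 90)) + 1605721 = (-2303606 + 357) + 1605721 = -2303249 + 1605721 = -697528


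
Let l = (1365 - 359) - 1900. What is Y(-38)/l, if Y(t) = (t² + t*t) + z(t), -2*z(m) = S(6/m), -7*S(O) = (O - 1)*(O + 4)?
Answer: -2432391/753046 ≈ -3.2301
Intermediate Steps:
S(O) = -(-1 + O)*(4 + O)/7 (S(O) = -(O - 1)*(O + 4)/7 = -(-1 + O)*(4 + O)/7)
z(m) = -2/7 + 9/(7*m) + 18/(7*m²) (z(m) = -(4/7 - 18/(7*m) - 36/m²/7)/2 = -(4/7 - 18/(7*m) - 36/(7*m²))/2 = -(4/7 - 36/(7*m²) - 18/(7*m))/2 = -2/7 + 9/(7*m) + 18/(7*m²))
l = -894 (l = 1006 - 1900 = -894)
Y(t) = 2*t² + (18 - 2*t² + 9*t)/(7*t²) (Y(t) = (t² + t*t) + (18 - 2*t² + 9*t)/(7*t²) = (t² + t²) + (18 - 2*t² + 9*t)/(7*t²) = 2*t² + (18 - 2*t² + 9*t)/(7*t²))
Y(-38)/l = ((⅐)*(18 - 2*(-38)² + 9*(-38) + 14*(-38)⁴)/(-38)²)/(-894) = ((⅐)*(1/1444)*(18 - 2*1444 - 342 + 14*2085136))*(-1/894) = ((⅐)*(1/1444)*(18 - 2888 - 342 + 29191904))*(-1/894) = ((⅐)*(1/1444)*29188692)*(-1/894) = (7297173/2527)*(-1/894) = -2432391/753046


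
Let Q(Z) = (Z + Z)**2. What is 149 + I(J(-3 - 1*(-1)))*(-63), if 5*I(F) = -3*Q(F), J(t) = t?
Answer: 3769/5 ≈ 753.80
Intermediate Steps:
Q(Z) = 4*Z**2 (Q(Z) = (2*Z)**2 = 4*Z**2)
I(F) = -12*F**2/5 (I(F) = (-12*F**2)/5 = -12*F**2/5)
149 + I(J(-3 - 1*(-1)))*(-63) = 149 - 12*(-3 - 1*(-1))**2/5*(-63) = 149 - 12*(-3 + 1)**2/5*(-63) = 149 - 12/5*(-2)**2*(-63) = 149 - 12/5*4*(-63) = 149 - 48/5*(-63) = 149 + 3024/5 = 3769/5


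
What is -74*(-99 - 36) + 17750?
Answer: 27740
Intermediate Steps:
-74*(-99 - 36) + 17750 = -74*(-135) + 17750 = 9990 + 17750 = 27740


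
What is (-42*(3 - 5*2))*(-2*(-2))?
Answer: 1176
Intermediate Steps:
(-42*(3 - 5*2))*(-2*(-2)) = -42*(3 - 10)*4 = -42*(-7)*4 = 294*4 = 1176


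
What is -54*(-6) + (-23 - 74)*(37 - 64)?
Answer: 2943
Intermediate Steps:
-54*(-6) + (-23 - 74)*(37 - 64) = 324 - 97*(-27) = 324 + 2619 = 2943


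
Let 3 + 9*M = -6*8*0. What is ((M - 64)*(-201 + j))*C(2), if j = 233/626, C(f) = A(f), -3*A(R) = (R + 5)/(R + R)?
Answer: -169676143/22536 ≈ -7529.1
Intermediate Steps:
A(R) = -(5 + R)/(6*R) (A(R) = -(R + 5)/(3*(R + R)) = -(5 + R)/(3*(2*R)) = -(5 + R)*1/(2*R)/3 = -(5 + R)/(6*R))
C(f) = (-5 - f)/(6*f)
j = 233/626 (j = 233*(1/626) = 233/626 ≈ 0.37220)
M = -⅓ (M = -⅓ + (-6*8*0)/9 = -⅓ + (-48*0)/9 = -⅓ + (⅑)*0 = -⅓ + 0 = -⅓ ≈ -0.33333)
((M - 64)*(-201 + j))*C(2) = ((-⅓ - 64)*(-201 + 233/626))*((⅙)*(-5 - 1*2)/2) = (-193/3*(-125593/626))*((⅙)*(½)*(-5 - 2)) = 24239449*((⅙)*(½)*(-7))/1878 = (24239449/1878)*(-7/12) = -169676143/22536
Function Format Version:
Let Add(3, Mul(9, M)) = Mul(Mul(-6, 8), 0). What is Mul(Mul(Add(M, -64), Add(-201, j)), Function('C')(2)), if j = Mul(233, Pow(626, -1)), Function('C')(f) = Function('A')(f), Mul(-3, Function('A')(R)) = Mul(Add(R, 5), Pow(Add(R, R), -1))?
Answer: Rational(-169676143, 22536) ≈ -7529.1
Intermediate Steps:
Function('A')(R) = Mul(Rational(-1, 6), Pow(R, -1), Add(5, R)) (Function('A')(R) = Mul(Rational(-1, 3), Mul(Add(R, 5), Pow(Add(R, R), -1))) = Mul(Rational(-1, 3), Mul(Add(5, R), Pow(Mul(2, R), -1))) = Mul(Rational(-1, 3), Mul(Add(5, R), Mul(Rational(1, 2), Pow(R, -1)))) = Mul(Rational(-1, 3), Mul(Rational(1, 2), Pow(R, -1), Add(5, R))) = Mul(Rational(-1, 6), Pow(R, -1), Add(5, R)))
Function('C')(f) = Mul(Rational(1, 6), Pow(f, -1), Add(-5, Mul(-1, f)))
j = Rational(233, 626) (j = Mul(233, Rational(1, 626)) = Rational(233, 626) ≈ 0.37220)
M = Rational(-1, 3) (M = Add(Rational(-1, 3), Mul(Rational(1, 9), Mul(Mul(-6, 8), 0))) = Add(Rational(-1, 3), Mul(Rational(1, 9), Mul(-48, 0))) = Add(Rational(-1, 3), Mul(Rational(1, 9), 0)) = Add(Rational(-1, 3), 0) = Rational(-1, 3) ≈ -0.33333)
Mul(Mul(Add(M, -64), Add(-201, j)), Function('C')(2)) = Mul(Mul(Add(Rational(-1, 3), -64), Add(-201, Rational(233, 626))), Mul(Rational(1, 6), Pow(2, -1), Add(-5, Mul(-1, 2)))) = Mul(Mul(Rational(-193, 3), Rational(-125593, 626)), Mul(Rational(1, 6), Rational(1, 2), Add(-5, -2))) = Mul(Rational(24239449, 1878), Mul(Rational(1, 6), Rational(1, 2), -7)) = Mul(Rational(24239449, 1878), Rational(-7, 12)) = Rational(-169676143, 22536)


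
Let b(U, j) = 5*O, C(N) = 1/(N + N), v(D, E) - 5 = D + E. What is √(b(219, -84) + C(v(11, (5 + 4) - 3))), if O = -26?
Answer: I*√62909/22 ≈ 11.401*I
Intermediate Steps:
v(D, E) = 5 + D + E (v(D, E) = 5 + (D + E) = 5 + D + E)
C(N) = 1/(2*N)
b(U, j) = -130 (b(U, j) = 5*(-26) = -130)
√(b(219, -84) + C(v(11, (5 + 4) - 3))) = √(-130 + 1/(2*(5 + 11 + ((5 + 4) - 3)))) = √(-130 + 1/(2*(5 + 11 + (9 - 3)))) = √(-130 + 1/(2*(5 + 11 + 6))) = √(-130 + (½)/22) = √(-130 + (½)*(1/22)) = √(-130 + 1/44) = √(-5719/44) = I*√62909/22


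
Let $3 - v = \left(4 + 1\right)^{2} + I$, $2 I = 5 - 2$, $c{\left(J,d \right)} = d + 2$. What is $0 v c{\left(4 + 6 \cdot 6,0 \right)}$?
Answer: $0$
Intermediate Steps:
$c{\left(J,d \right)} = 2 + d$
$I = \frac{3}{2}$ ($I = \frac{5 - 2}{2} = \frac{1}{2} \cdot 3 = \frac{3}{2} \approx 1.5$)
$v = - \frac{47}{2}$ ($v = 3 - \left(\left(4 + 1\right)^{2} + \frac{3}{2}\right) = 3 - \left(5^{2} + \frac{3}{2}\right) = 3 - \left(25 + \frac{3}{2}\right) = 3 - \frac{53}{2} = - \frac{47}{2} \approx -23.5$)
$0 v c{\left(4 + 6 \cdot 6,0 \right)} = 0 \left(- \frac{47}{2}\right) \left(2 + 0\right) = 0 \cdot 2 = 0$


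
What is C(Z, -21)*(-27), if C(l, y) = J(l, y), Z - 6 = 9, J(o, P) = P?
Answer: 567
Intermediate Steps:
Z = 15 (Z = 6 + 9 = 15)
C(l, y) = y
C(Z, -21)*(-27) = -21*(-27) = 567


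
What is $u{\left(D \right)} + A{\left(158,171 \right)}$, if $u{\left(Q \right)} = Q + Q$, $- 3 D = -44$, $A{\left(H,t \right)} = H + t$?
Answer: $\frac{1075}{3} \approx 358.33$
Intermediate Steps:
$D = \frac{44}{3}$ ($D = \left(- \frac{1}{3}\right) \left(-44\right) = \frac{44}{3} \approx 14.667$)
$u{\left(Q \right)} = 2 Q$
$u{\left(D \right)} + A{\left(158,171 \right)} = 2 \cdot \frac{44}{3} + \left(158 + 171\right) = \frac{88}{3} + 329 = \frac{1075}{3}$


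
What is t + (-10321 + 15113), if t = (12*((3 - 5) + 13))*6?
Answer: 5584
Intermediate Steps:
t = 792 (t = (12*(-2 + 13))*6 = (12*11)*6 = 132*6 = 792)
t + (-10321 + 15113) = 792 + (-10321 + 15113) = 792 + 4792 = 5584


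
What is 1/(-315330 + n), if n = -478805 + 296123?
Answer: -1/498012 ≈ -2.0080e-6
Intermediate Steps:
n = -182682
1/(-315330 + n) = 1/(-315330 - 182682) = 1/(-498012) = -1/498012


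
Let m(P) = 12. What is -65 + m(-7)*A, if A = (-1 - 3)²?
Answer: 127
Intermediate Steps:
A = 16 (A = (-4)² = 16)
-65 + m(-7)*A = -65 + 12*16 = -65 + 192 = 127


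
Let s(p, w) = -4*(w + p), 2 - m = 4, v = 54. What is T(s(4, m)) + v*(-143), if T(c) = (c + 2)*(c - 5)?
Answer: -7644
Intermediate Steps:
m = -2 (m = 2 - 1*4 = 2 - 4 = -2)
s(p, w) = -4*p - 4*w (s(p, w) = -4*(p + w) = -4*p - 4*w)
T(c) = (-5 + c)*(2 + c) (T(c) = (2 + c)*(-5 + c) = (-5 + c)*(2 + c))
T(s(4, m)) + v*(-143) = (-10 + (-4*4 - 4*(-2))² - 3*(-4*4 - 4*(-2))) + 54*(-143) = (-10 + (-16 + 8)² - 3*(-16 + 8)) - 7722 = (-10 + (-8)² - 3*(-8)) - 7722 = (-10 + 64 + 24) - 7722 = 78 - 7722 = -7644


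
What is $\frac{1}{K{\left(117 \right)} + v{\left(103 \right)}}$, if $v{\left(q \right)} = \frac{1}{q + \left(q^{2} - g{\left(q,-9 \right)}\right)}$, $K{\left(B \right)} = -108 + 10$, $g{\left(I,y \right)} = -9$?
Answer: $- \frac{10721}{1050657} \approx -0.010204$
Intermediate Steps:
$K{\left(B \right)} = -98$
$v{\left(q \right)} = \frac{1}{9 + q + q^{2}}$ ($v{\left(q \right)} = \frac{1}{q + \left(q^{2} - -9\right)} = \frac{1}{q + \left(q^{2} + 9\right)} = \frac{1}{q + \left(9 + q^{2}\right)} = \frac{1}{9 + q + q^{2}}$)
$\frac{1}{K{\left(117 \right)} + v{\left(103 \right)}} = \frac{1}{-98 + \frac{1}{9 + 103 + 103^{2}}} = \frac{1}{-98 + \frac{1}{9 + 103 + 10609}} = \frac{1}{-98 + \frac{1}{10721}} = \frac{1}{- \frac{1050657}{10721}} = - \frac{10721}{1050657}$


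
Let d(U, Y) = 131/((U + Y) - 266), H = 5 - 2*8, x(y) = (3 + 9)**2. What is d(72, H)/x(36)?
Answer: -131/29520 ≈ -0.0044377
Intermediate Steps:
x(y) = 144 (x(y) = 12**2 = 144)
H = -11 (H = 5 - 16 = -11)
d(U, Y) = 131/(-266 + U + Y)
d(72, H)/x(36) = (131/(-266 + 72 - 11))/144 = (131/(-205))*(1/144) = (131*(-1/205))*(1/144) = -131/205*1/144 = -131/29520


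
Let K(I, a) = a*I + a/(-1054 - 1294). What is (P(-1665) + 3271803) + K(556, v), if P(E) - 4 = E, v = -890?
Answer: 3258204993/1174 ≈ 2.7753e+6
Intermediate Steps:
P(E) = 4 + E
K(I, a) = -a/2348 + I*a (K(I, a) = I*a + a/(-2348) = I*a - a/2348 = -a/2348 + I*a)
(P(-1665) + 3271803) + K(556, v) = ((4 - 1665) + 3271803) - 890*(-1/2348 + 556) = (-1661 + 3271803) - 890*1305487/2348 = 3270142 - 580941715/1174 = 3258204993/1174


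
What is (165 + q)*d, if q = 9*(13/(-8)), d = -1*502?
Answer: -301953/4 ≈ -75488.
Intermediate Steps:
d = -502
q = -117/8 (q = 9*(13*(-⅛)) = 9*(-13/8) = -117/8 ≈ -14.625)
(165 + q)*d = (165 - 117/8)*(-502) = (1203/8)*(-502) = -301953/4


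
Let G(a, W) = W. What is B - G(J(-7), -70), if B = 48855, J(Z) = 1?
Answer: 48925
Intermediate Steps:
B - G(J(-7), -70) = 48855 - 1*(-70) = 48855 + 70 = 48925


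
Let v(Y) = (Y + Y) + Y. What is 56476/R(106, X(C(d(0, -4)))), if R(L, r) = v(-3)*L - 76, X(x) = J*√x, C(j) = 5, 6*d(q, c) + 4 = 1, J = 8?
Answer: -28238/515 ≈ -54.831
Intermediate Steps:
v(Y) = 3*Y (v(Y) = 2*Y + Y = 3*Y)
d(q, c) = -½ (d(q, c) = -⅔ + (⅙)*1 = -⅔ + ⅙ = -½)
X(x) = 8*√x
R(L, r) = -76 - 9*L (R(L, r) = (3*(-3))*L - 76 = -9*L - 76 = -76 - 9*L)
56476/R(106, X(C(d(0, -4)))) = 56476/(-76 - 9*106) = 56476/(-76 - 954) = 56476/(-1030) = 56476*(-1/1030) = -28238/515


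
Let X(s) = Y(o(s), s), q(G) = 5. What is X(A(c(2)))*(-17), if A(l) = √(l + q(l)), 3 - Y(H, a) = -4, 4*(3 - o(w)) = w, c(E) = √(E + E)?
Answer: -119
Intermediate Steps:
c(E) = √2*√E (c(E) = √(2*E) = √2*√E)
o(w) = 3 - w/4
Y(H, a) = 7 (Y(H, a) = 3 - 1*(-4) = 3 + 4 = 7)
A(l) = √(5 + l) (A(l) = √(l + 5) = √(5 + l))
X(s) = 7
X(A(c(2)))*(-17) = 7*(-17) = -119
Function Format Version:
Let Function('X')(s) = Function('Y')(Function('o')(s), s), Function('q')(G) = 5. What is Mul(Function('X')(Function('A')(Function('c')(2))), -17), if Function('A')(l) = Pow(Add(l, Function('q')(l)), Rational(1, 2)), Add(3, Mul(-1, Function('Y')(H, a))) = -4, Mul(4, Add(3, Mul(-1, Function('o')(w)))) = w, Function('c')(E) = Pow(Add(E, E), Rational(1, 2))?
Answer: -119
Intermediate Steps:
Function('c')(E) = Mul(Pow(2, Rational(1, 2)), Pow(E, Rational(1, 2))) (Function('c')(E) = Pow(Mul(2, E), Rational(1, 2)) = Mul(Pow(2, Rational(1, 2)), Pow(E, Rational(1, 2))))
Function('o')(w) = Add(3, Mul(Rational(-1, 4), w))
Function('Y')(H, a) = 7 (Function('Y')(H, a) = Add(3, Mul(-1, -4)) = Add(3, 4) = 7)
Function('A')(l) = Pow(Add(5, l), Rational(1, 2)) (Function('A')(l) = Pow(Add(l, 5), Rational(1, 2)) = Pow(Add(5, l), Rational(1, 2)))
Function('X')(s) = 7
Mul(Function('X')(Function('A')(Function('c')(2))), -17) = Mul(7, -17) = -119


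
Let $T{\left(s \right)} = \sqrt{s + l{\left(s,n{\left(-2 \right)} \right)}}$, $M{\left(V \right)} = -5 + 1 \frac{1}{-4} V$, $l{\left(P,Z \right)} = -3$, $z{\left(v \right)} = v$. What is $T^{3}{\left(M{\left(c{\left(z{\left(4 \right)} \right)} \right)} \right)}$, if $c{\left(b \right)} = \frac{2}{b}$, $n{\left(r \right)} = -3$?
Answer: $- \frac{65 i \sqrt{130}}{32} \approx - 23.16 i$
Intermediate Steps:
$M{\left(V \right)} = -5 - \frac{V}{4}$ ($M{\left(V \right)} = -5 + 1 \left(- \frac{1}{4}\right) V = -5 - \frac{V}{4}$)
$T{\left(s \right)} = \sqrt{-3 + s}$ ($T{\left(s \right)} = \sqrt{s - 3} = \sqrt{-3 + s}$)
$T^{3}{\left(M{\left(c{\left(z{\left(4 \right)} \right)} \right)} \right)} = \left(\sqrt{-3 - \left(5 + \frac{2 \cdot \frac{1}{4}}{4}\right)}\right)^{3} = \left(\sqrt{-3 - \frac{41}{8}}\right)^{3} = \left(\sqrt{- \frac{65}{8}}\right)^{3} = \left(\frac{i \sqrt{130}}{4}\right)^{3} = - \frac{65 i \sqrt{130}}{32}$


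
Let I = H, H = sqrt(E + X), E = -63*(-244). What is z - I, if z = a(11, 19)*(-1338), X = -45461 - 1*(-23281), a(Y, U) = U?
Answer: -25422 - 2*I*sqrt(1702) ≈ -25422.0 - 82.511*I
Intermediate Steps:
E = 15372
X = -22180 (X = -45461 + 23281 = -22180)
H = 2*I*sqrt(1702) (H = sqrt(15372 - 22180) = sqrt(-6808) = 2*I*sqrt(1702) ≈ 82.511*I)
I = 2*I*sqrt(1702) ≈ 82.511*I
z = -25422 (z = 19*(-1338) = -25422)
z - I = -25422 - 2*I*sqrt(1702)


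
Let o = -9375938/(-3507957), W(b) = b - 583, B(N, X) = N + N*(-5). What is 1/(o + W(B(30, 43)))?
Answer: -3507957/2456717833 ≈ -0.0014279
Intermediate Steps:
B(N, X) = -4*N (B(N, X) = N - 5*N = -4*N)
W(b) = -583 + b
o = 9375938/3507957 (o = -9375938*(-1/3507957) = 9375938/3507957 ≈ 2.6728)
1/(o + W(B(30, 43))) = 1/(9375938/3507957 + (-583 - 4*30)) = 1/(9375938/3507957 + (-583 - 120)) = 1/(9375938/3507957 - 703) = 1/(-2456717833/3507957) = -3507957/2456717833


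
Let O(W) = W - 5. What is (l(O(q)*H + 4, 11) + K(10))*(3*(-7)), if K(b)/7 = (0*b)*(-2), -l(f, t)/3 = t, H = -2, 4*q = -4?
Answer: 693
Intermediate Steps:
q = -1 (q = (¼)*(-4) = -1)
O(W) = -5 + W
l(f, t) = -3*t
K(b) = 0 (K(b) = 7*((0*b)*(-2)) = 7*(0*(-2)) = 7*0 = 0)
(l(O(q)*H + 4, 11) + K(10))*(3*(-7)) = (-3*11 + 0)*(3*(-7)) = (-33 + 0)*(-21) = -33*(-21) = 693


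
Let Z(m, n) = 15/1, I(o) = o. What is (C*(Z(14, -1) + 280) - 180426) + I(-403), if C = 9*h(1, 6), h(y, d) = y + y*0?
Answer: -178174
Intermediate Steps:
h(y, d) = y (h(y, d) = y + 0 = y)
Z(m, n) = 15 (Z(m, n) = 15*1 = 15)
C = 9 (C = 9*1 = 9)
(C*(Z(14, -1) + 280) - 180426) + I(-403) = (9*(15 + 280) - 180426) - 403 = (9*295 - 180426) - 403 = (2655 - 180426) - 403 = -177771 - 403 = -178174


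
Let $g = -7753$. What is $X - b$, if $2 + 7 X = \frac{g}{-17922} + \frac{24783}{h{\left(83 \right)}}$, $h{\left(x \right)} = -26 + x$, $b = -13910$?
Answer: $\frac{33303757573}{2383626} \approx 13972.0$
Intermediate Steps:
$X = \frac{147519913}{2383626}$ ($X = - \frac{2}{7} + \frac{- \frac{7753}{-17922} + \frac{24783}{-26 + 83}}{7} = - \frac{2}{7} + \frac{\left(-7753\right) \left(- \frac{1}{17922}\right) + \frac{24783}{57}}{7} = - \frac{2}{7} + \frac{\frac{7753}{17922} + 24783 \cdot \frac{1}{57}}{7} = - \frac{2}{7} + \frac{\frac{7753}{17922} + \frac{8261}{19}}{7} = - \frac{2}{7} + \frac{1}{7} \cdot \frac{148200949}{340518} = - \frac{2}{7} + \frac{148200949}{2383626} = \frac{147519913}{2383626} \approx 61.889$)
$X - b = \frac{147519913}{2383626} - -13910 = \frac{147519913}{2383626} + 13910 = \frac{33303757573}{2383626}$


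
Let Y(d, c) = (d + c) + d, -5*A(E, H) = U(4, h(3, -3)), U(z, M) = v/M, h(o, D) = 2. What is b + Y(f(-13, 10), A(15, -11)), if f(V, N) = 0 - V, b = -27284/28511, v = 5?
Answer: 1399493/57022 ≈ 24.543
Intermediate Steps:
b = -27284/28511 (b = -27284*1/28511 = -27284/28511 ≈ -0.95696)
U(z, M) = 5/M
f(V, N) = -V
A(E, H) = -½ (A(E, H) = -1/2 = -⅕*5/2 = -½)
Y(d, c) = c + 2*d (Y(d, c) = (c + d) + d = c + 2*d)
b + Y(f(-13, 10), A(15, -11)) = -27284/28511 + (-½ + 2*(-1*(-13))) = -27284/28511 + (-½ + 2*13) = -27284/28511 + (-½ + 26) = -27284/28511 + 51/2 = 1399493/57022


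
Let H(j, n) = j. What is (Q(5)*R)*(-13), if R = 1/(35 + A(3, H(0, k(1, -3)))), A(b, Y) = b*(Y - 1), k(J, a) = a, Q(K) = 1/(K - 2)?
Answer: -13/96 ≈ -0.13542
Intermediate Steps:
Q(K) = 1/(-2 + K)
A(b, Y) = b*(-1 + Y)
R = 1/32 (R = 1/(35 + 3*(-1 + 0)) = 1/(35 + 3*(-1)) = 1/(35 - 3) = 1/32 ≈ 0.031250)
(Q(5)*R)*(-13) = ((1/32)/(-2 + 5))*(-13) = ((1/32)/3)*(-13) = ((⅓)*(1/32))*(-13) = (1/96)*(-13) = -13/96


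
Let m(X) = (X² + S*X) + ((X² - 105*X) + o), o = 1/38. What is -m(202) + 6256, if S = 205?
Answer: -3630977/38 ≈ -95552.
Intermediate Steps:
o = 1/38 ≈ 0.026316
m(X) = 1/38 + 2*X² + 100*X (m(X) = (X² + 205*X) + ((X² - 105*X) + 1/38) = (X² + 205*X) + (1/38 + X² - 105*X) = 1/38 + 2*X² + 100*X)
-m(202) + 6256 = -(1/38 + 2*202² + 100*202) + 6256 = -(1/38 + 2*40804 + 20200) + 6256 = -(1/38 + 81608 + 20200) + 6256 = -1*3868705/38 + 6256 = -3868705/38 + 6256 = -3630977/38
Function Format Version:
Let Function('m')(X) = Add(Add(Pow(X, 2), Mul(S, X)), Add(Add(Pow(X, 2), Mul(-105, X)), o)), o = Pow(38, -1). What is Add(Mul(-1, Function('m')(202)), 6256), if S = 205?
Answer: Rational(-3630977, 38) ≈ -95552.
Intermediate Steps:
o = Rational(1, 38) ≈ 0.026316
Function('m')(X) = Add(Rational(1, 38), Mul(2, Pow(X, 2)), Mul(100, X)) (Function('m')(X) = Add(Add(Pow(X, 2), Mul(205, X)), Add(Add(Pow(X, 2), Mul(-105, X)), Rational(1, 38))) = Add(Add(Pow(X, 2), Mul(205, X)), Add(Rational(1, 38), Pow(X, 2), Mul(-105, X))) = Add(Rational(1, 38), Mul(2, Pow(X, 2)), Mul(100, X)))
Add(Mul(-1, Function('m')(202)), 6256) = Add(Mul(-1, Add(Rational(1, 38), Mul(2, Pow(202, 2)), Mul(100, 202))), 6256) = Add(Mul(-1, Add(Rational(1, 38), Mul(2, 40804), 20200)), 6256) = Add(Mul(-1, Add(Rational(1, 38), 81608, 20200)), 6256) = Add(Mul(-1, Rational(3868705, 38)), 6256) = Add(Rational(-3868705, 38), 6256) = Rational(-3630977, 38)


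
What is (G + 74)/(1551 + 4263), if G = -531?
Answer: -457/5814 ≈ -0.078603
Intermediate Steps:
(G + 74)/(1551 + 4263) = (-531 + 74)/(1551 + 4263) = -457/5814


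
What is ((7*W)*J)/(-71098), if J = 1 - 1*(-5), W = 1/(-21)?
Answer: 1/35549 ≈ 2.8130e-5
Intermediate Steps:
W = -1/21 ≈ -0.047619
J = 6 (J = 1 + 5 = 6)
((7*W)*J)/(-71098) = ((7*(-1/21))*6)/(-71098) = -⅓*6*(-1/71098) = -2*(-1/71098) = 1/35549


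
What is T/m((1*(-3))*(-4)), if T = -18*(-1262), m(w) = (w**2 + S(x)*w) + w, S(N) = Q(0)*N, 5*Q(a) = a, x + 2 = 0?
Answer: 1893/13 ≈ 145.62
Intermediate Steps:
x = -2 (x = -2 + 0 = -2)
Q(a) = a/5
S(N) = 0 (S(N) = ((1/5)*0)*N = 0*N = 0)
m(w) = w + w**2 (m(w) = (w**2 + 0*w) + w = (w**2 + 0) + w = w**2 + w = w + w**2)
T = 22716
T/m((1*(-3))*(-4)) = 22716/((((1*(-3))*(-4))*(1 + (1*(-3))*(-4)))) = 22716/(((-3*(-4))*(1 - 3*(-4)))) = 22716/((12*(1 + 12))) = 22716/((12*13)) = 22716/156 = 22716*(1/156) = 1893/13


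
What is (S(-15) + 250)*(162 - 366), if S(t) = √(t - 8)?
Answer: -51000 - 204*I*√23 ≈ -51000.0 - 978.35*I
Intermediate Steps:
S(t) = √(-8 + t)
(S(-15) + 250)*(162 - 366) = (√(-8 - 15) + 250)*(162 - 366) = (√(-23) + 250)*(-204) = (I*√23 + 250)*(-204) = (250 + I*√23)*(-204) = -51000 - 204*I*√23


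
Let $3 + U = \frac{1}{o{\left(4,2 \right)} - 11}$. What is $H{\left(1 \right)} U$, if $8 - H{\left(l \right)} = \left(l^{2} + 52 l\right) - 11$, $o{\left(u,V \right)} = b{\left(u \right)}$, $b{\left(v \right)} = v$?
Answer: $\frac{748}{7} \approx 106.86$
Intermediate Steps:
$o{\left(u,V \right)} = u$
$H{\left(l \right)} = 19 - l^{2} - 52 l$ ($H{\left(l \right)} = 8 - \left(\left(l^{2} + 52 l\right) - 11\right) = 8 - \left(-11 + l^{2} + 52 l\right) = 19 - l^{2} - 52 l$)
$U = - \frac{22}{7}$ ($U = -3 + \frac{1}{4 - 11} = -3 + \frac{1}{-7} = -3 - \frac{1}{7} = - \frac{22}{7} \approx -3.1429$)
$H{\left(1 \right)} U = \left(19 - 1^{2} - 52\right) \left(- \frac{22}{7}\right) = \left(19 - 1 - 52\right) \left(- \frac{22}{7}\right) = \left(-34\right) \left(- \frac{22}{7}\right) = \frac{748}{7}$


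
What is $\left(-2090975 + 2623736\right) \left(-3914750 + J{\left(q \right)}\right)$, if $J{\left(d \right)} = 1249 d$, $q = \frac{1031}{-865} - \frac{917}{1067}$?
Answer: $- \frac{1926198884816327148}{922955} \approx -2.087 \cdot 10^{12}$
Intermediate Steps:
$q = - \frac{1893282}{922955}$ ($q = 1031 \left(- \frac{1}{865}\right) - \frac{917}{1067} = - \frac{1031}{865} - \frac{917}{1067} = - \frac{1893282}{922955} \approx -2.0513$)
$\left(-2090975 + 2623736\right) \left(-3914750 + J{\left(q \right)}\right) = \left(-2090975 + 2623736\right) \left(-3914750 + 1249 \left(- \frac{1893282}{922955}\right)\right) = 532761 \left(-3914750 - \frac{2364709218}{922955}\right) = 532761 \left(- \frac{3615502795468}{922955}\right) = - \frac{1926198884816327148}{922955}$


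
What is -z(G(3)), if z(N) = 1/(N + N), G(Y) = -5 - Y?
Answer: 1/16 ≈ 0.062500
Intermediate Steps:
z(N) = 1/(2*N)
-z(G(3)) = -1/(2*(-5 - 1*3)) = -1/(2*(-5 - 3)) = -1/(2*(-8)) = -(-1)/(2*8) = -1*(-1/16) = 1/16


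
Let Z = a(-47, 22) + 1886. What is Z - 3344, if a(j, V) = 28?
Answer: -1430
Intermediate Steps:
Z = 1914 (Z = 28 + 1886 = 1914)
Z - 3344 = 1914 - 3344 = -1430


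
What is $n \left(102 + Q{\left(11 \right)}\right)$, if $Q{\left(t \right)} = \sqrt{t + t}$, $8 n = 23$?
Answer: $\frac{1173}{4} + \frac{23 \sqrt{22}}{8} \approx 306.73$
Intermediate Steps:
$n = \frac{23}{8}$ ($n = \frac{1}{8} \cdot 23 = \frac{23}{8} \approx 2.875$)
$Q{\left(t \right)} = \sqrt{2} \sqrt{t}$ ($Q{\left(t \right)} = \sqrt{2 t} = \sqrt{2} \sqrt{t}$)
$n \left(102 + Q{\left(11 \right)}\right) = \frac{23 \left(102 + \sqrt{2} \sqrt{11}\right)}{8} = \frac{23 \left(102 + \sqrt{22}\right)}{8} = \frac{1173}{4} + \frac{23 \sqrt{22}}{8}$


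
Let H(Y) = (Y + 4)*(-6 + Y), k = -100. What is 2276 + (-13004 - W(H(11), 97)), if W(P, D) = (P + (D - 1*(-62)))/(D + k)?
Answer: -10650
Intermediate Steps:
H(Y) = (-6 + Y)*(4 + Y) (H(Y) = (4 + Y)*(-6 + Y) = (-6 + Y)*(4 + Y))
W(P, D) = (62 + D + P)/(-100 + D) (W(P, D) = (P + (D - 1*(-62)))/(D - 100) = (P + (D + 62))/(-100 + D) = (P + (62 + D))/(-100 + D) = (62 + D + P)/(-100 + D))
2276 + (-13004 - W(H(11), 97)) = 2276 + (-13004 - (62 + 97 + (-24 + 11² - 2*11))/(-100 + 97)) = 2276 + (-13004 - (62 + 97 + (-24 + 121 - 22))/(-3)) = 2276 + (-13004 - (-1)*(62 + 97 + 75)/3) = 2276 + (-13004 - (-1)*234/3) = 2276 + (-13004 - 1*(-78)) = 2276 + (-13004 + 78) = 2276 - 12926 = -10650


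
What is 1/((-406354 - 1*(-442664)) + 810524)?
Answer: 1/846834 ≈ 1.1809e-6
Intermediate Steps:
1/((-406354 - 1*(-442664)) + 810524) = 1/((-406354 + 442664) + 810524) = 1/(36310 + 810524) = 1/846834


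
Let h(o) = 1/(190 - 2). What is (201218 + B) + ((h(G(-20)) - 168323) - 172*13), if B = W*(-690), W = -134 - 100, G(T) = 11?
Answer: 36118373/188 ≈ 1.9212e+5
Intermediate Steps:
W = -234
h(o) = 1/188
B = 161460 (B = -234*(-690) = 161460)
(201218 + B) + ((h(G(-20)) - 168323) - 172*13) = (201218 + 161460) + ((1/188 - 168323) - 172*13) = 362678 + (-31644723/188 - 2236) = 362678 - 32065091/188 = 36118373/188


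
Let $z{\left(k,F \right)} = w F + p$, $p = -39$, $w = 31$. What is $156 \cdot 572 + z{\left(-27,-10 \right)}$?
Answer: $88883$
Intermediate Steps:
$z{\left(k,F \right)} = -39 + 31 F$ ($z{\left(k,F \right)} = 31 F - 39 = -39 + 31 F$)
$156 \cdot 572 + z{\left(-27,-10 \right)} = 156 \cdot 572 + \left(-39 + 31 \left(-10\right)\right) = 89232 - 349 = 88883$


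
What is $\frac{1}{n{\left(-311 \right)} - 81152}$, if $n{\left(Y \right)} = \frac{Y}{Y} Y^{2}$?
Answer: $\frac{1}{15569} \approx 6.423 \cdot 10^{-5}$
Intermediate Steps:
$n{\left(Y \right)} = Y^{2}$ ($n{\left(Y \right)} = 1 Y^{2} = Y^{2}$)
$\frac{1}{n{\left(-311 \right)} - 81152} = \frac{1}{\left(-311\right)^{2} - 81152} = \frac{1}{96721 - 81152} = \frac{1}{15569}$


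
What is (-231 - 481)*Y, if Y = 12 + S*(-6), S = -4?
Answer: -25632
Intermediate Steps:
Y = 36 (Y = 12 - 4*(-6) = 12 + 24 = 36)
(-231 - 481)*Y = (-231 - 481)*36 = -712*36 = -25632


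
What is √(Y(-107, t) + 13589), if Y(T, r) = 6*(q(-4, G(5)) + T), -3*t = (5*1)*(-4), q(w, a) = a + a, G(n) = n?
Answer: √13007 ≈ 114.05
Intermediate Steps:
q(w, a) = 2*a
t = 20/3 (t = -5*1*(-4)/3 = -5*(-4)/3 = -⅓*(-20) = 20/3 ≈ 6.6667)
Y(T, r) = 60 + 6*T (Y(T, r) = 6*(2*5 + T) = 6*(10 + T) = 60 + 6*T)
√(Y(-107, t) + 13589) = √((60 + 6*(-107)) + 13589) = √((60 - 642) + 13589) = √(-582 + 13589) = √13007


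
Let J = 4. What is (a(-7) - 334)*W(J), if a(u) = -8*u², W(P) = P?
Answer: -2904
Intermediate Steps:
(a(-7) - 334)*W(J) = (-8*(-7)² - 334)*4 = (-8*49 - 334)*4 = (-392 - 334)*4 = -726*4 = -2904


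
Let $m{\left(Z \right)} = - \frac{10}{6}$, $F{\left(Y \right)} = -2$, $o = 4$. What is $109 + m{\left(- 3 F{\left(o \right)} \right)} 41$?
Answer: $\frac{122}{3} \approx 40.667$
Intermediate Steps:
$m{\left(Z \right)} = - \frac{5}{3}$ ($m{\left(Z \right)} = \left(-10\right) \frac{1}{6} = - \frac{5}{3}$)
$109 + m{\left(- 3 F{\left(o \right)} \right)} 41 = 109 - \frac{205}{3} = \frac{122}{3}$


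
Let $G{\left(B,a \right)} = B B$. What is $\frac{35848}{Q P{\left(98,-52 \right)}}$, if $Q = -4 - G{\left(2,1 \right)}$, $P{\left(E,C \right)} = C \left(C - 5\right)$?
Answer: $- \frac{4481}{2964} \approx -1.5118$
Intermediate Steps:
$G{\left(B,a \right)} = B^{2}$
$P{\left(E,C \right)} = C \left(-5 + C\right)$
$Q = -8$ ($Q = -4 - 2^{2} = -4 - 4 = -8$)
$\frac{35848}{Q P{\left(98,-52 \right)}} = \frac{35848}{\left(-8\right) \left(- 52 \left(-5 - 52\right)\right)} = \frac{35848}{\left(-8\right) \left(\left(-52\right) \left(-57\right)\right)} = \frac{35848}{\left(-8\right) 2964} = \frac{35848}{-23712} = 35848 \left(- \frac{1}{23712}\right) = - \frac{4481}{2964}$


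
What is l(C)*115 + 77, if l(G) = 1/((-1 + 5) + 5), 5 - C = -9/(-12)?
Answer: 808/9 ≈ 89.778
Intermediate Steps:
C = 17/4 (C = 5 - (-9)/(-12) = 5 - (-9)*(-1)/12 = 5 - 1*¾ = 5 - ¾ = 17/4 ≈ 4.2500)
l(G) = ⅑ (l(G) = 1/(4 + 5) = 1/9 = ⅑)
l(C)*115 + 77 = (⅑)*115 + 77 = 115/9 + 77 = 808/9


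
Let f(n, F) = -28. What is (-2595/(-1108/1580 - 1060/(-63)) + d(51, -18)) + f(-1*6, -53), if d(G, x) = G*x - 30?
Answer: -456195599/401249 ≈ -1136.9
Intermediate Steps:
d(G, x) = -30 + G*x
(-2595/(-1108/1580 - 1060/(-63)) + d(51, -18)) + f(-1*6, -53) = (-2595/(-1108/1580 - 1060/(-63)) + (-30 + 51*(-18))) - 28 = (-2595/(-1108*1/1580 - 1060*(-1/63)) + (-30 - 918)) - 28 = (-2595/(-277/395 + 1060/63) - 948) - 28 = (-2595/401249/24885 - 948) - 28 = (-2595*24885/401249 - 948) - 28 = (-64576575/401249 - 948) - 28 = -444960627/401249 - 28 = -456195599/401249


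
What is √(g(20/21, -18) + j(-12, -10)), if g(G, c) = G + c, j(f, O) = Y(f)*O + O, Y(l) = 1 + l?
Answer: √36582/21 ≈ 9.1078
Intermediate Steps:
j(f, O) = O + O*(1 + f) (j(f, O) = (1 + f)*O + O = O*(1 + f) + O = O + O*(1 + f))
√(g(20/21, -18) + j(-12, -10)) = √((20/21 - 18) - 10*(2 - 12)) = √((20*(1/21) - 18) - 10*(-10)) = √((20/21 - 18) + 100) = √(-358/21 + 100) = √(1742/21) = √36582/21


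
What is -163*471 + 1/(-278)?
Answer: -21342895/278 ≈ -76773.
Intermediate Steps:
-163*471 + 1/(-278) = -76773 - 1/278 = -21342895/278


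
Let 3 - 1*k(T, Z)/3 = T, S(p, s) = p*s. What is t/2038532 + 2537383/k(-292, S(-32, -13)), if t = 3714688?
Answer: 1293955985159/451025205 ≈ 2868.9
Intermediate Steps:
k(T, Z) = 9 - 3*T
t/2038532 + 2537383/k(-292, S(-32, -13)) = 3714688/2038532 + 2537383/(9 - 3*(-292)) = 3714688*(1/2038532) + 2537383/(9 + 876) = 928672/509633 + 2537383/885 = 1293955985159/451025205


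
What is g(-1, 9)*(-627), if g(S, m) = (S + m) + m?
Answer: -10659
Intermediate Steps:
g(S, m) = S + 2*m
g(-1, 9)*(-627) = (-1 + 2*9)*(-627) = (-1 + 18)*(-627) = 17*(-627) = -10659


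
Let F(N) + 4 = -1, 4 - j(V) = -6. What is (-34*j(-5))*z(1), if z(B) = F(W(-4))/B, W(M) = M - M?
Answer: 1700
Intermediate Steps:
W(M) = 0
j(V) = 10 (j(V) = 4 - 1*(-6) = 4 + 6 = 10)
F(N) = -5 (F(N) = -4 - 1 = -5)
z(B) = -5/B
(-34*j(-5))*z(1) = (-34*10)*(-5/1) = -(-1700) = -340*(-5) = 1700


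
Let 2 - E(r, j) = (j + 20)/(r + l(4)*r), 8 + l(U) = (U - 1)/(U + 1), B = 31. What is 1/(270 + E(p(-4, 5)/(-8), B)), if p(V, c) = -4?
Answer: 16/4607 ≈ 0.0034730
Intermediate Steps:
l(U) = -8 + (-1 + U)/(1 + U) (l(U) = -8 + (U - 1)/(U + 1) = -8 + (-1 + U)/(1 + U))
E(r, j) = 2 + 5*(20 + j)/(32*r) (E(r, j) = 2 - (j + 20)/(r + ((-9 - 7*4)/(1 + 4))*r) = 2 - (20 + j)/(r + ((-9 - 28)/5)*r) = 2 - (20 + j)/(r + ((1/5)*(-37))*r) = 2 - (20 + j)/(r - 37*r/5) = 2 - (20 + j)/((-32*r/5)) = 2 - (20 + j)*(-5/(32*r)) = 2 - (-5)*(20 + j)/(32*r) = 2 + 5*(20 + j)/(32*r))
1/(270 + E(p(-4, 5)/(-8), B)) = 1/(270 + (100 + 5*31 + 64*(-4/(-8)))/(32*((-4/(-8))))) = 1/(270 + (100 + 155 + 64*(-4*(-1/8)))/(32*((-4*(-1/8))))) = 1/(270 + (100 + 155 + 64*(1/2))/(32*(1/2))) = 1/(270 + (1/32)*2*(100 + 155 + 32)) = 1/(270 + (1/32)*2*287) = 1/(270 + 287/16) = 1/(4607/16) = 16/4607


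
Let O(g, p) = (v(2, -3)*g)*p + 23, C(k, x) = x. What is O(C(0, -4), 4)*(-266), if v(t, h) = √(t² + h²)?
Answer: -6118 + 4256*√13 ≈ 9227.2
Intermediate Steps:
v(t, h) = √(h² + t²)
O(g, p) = 23 + g*p*√13 (O(g, p) = (√((-3)² + 2²)*g)*p + 23 = (√(9 + 4)*g)*p + 23 = (√13*g)*p + 23 = (g*√13)*p + 23 = g*p*√13 + 23 = 23 + g*p*√13)
O(C(0, -4), 4)*(-266) = (23 - 4*4*√13)*(-266) = (23 - 16*√13)*(-266) = -6118 + 4256*√13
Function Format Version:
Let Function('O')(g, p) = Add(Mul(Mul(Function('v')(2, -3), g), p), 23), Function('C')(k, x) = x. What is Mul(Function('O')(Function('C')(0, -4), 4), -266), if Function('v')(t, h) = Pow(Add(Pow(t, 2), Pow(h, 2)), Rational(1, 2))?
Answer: Add(-6118, Mul(4256, Pow(13, Rational(1, 2)))) ≈ 9227.2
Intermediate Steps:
Function('v')(t, h) = Pow(Add(Pow(h, 2), Pow(t, 2)), Rational(1, 2))
Function('O')(g, p) = Add(23, Mul(g, p, Pow(13, Rational(1, 2)))) (Function('O')(g, p) = Add(Mul(Mul(Pow(Add(Pow(-3, 2), Pow(2, 2)), Rational(1, 2)), g), p), 23) = Add(Mul(Mul(Pow(Add(9, 4), Rational(1, 2)), g), p), 23) = Add(Mul(Mul(Pow(13, Rational(1, 2)), g), p), 23) = Add(Mul(Mul(g, Pow(13, Rational(1, 2))), p), 23) = Add(Mul(g, p, Pow(13, Rational(1, 2))), 23) = Add(23, Mul(g, p, Pow(13, Rational(1, 2)))))
Mul(Function('O')(Function('C')(0, -4), 4), -266) = Mul(Add(23, Mul(-4, 4, Pow(13, Rational(1, 2)))), -266) = Mul(Add(23, Mul(-16, Pow(13, Rational(1, 2)))), -266) = Add(-6118, Mul(4256, Pow(13, Rational(1, 2))))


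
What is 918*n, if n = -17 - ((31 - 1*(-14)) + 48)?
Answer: -100980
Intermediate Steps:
n = -110 (n = -17 - ((31 + 14) + 48) = -17 - (45 + 48) = -17 - 1*93 = -17 - 93 = -110)
918*n = 918*(-110) = -100980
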